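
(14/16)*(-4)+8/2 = 1/2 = 0.50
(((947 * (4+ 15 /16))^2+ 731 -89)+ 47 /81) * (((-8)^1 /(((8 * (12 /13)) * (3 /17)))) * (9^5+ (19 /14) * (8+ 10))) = -7928826049889.33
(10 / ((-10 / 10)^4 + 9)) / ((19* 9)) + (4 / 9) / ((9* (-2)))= -0.02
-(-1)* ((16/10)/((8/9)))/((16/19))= 171/80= 2.14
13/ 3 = 4.33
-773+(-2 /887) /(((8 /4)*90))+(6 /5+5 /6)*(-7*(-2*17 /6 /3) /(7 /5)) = -753.80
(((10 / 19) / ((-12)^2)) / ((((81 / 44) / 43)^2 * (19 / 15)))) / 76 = 5593225 / 270011394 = 0.02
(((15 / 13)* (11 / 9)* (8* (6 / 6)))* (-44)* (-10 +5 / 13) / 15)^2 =234256000000 / 2313441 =101258.69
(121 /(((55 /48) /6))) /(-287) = -3168 /1435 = -2.21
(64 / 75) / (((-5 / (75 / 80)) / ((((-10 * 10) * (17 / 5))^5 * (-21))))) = -15266302464000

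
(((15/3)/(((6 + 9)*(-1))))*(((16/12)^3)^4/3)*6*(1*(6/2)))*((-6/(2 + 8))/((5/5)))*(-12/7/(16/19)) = -159383552/2066715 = -77.12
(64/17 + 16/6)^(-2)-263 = -28291991/107584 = -262.98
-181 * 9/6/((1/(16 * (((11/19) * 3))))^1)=-143352/19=-7544.84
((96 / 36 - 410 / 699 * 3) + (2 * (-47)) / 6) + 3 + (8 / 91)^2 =-22675028 / 1929473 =-11.75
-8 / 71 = -0.11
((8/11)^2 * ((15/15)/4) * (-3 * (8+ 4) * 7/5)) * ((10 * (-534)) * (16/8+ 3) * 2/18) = 2392320/121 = 19771.24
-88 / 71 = -1.24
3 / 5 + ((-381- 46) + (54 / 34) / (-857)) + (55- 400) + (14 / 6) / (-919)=-154923971291 / 200833665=-771.40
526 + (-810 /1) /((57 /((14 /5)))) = 9238 /19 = 486.21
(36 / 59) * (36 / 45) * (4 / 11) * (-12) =-2.13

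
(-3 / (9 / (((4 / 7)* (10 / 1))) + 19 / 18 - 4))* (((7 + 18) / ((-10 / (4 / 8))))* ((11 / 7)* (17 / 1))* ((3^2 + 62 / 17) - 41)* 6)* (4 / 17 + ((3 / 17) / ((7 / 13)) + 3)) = 18209188800 / 410669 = 44340.31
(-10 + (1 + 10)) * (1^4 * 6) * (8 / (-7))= -48 / 7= -6.86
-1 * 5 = -5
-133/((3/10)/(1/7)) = -63.33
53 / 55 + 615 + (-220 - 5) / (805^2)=878151143 / 1425655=615.96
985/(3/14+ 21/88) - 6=605086/279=2168.77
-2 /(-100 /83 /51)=4233 /50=84.66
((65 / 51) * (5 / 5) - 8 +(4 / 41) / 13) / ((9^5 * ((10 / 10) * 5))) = -36523 / 1605128967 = -0.00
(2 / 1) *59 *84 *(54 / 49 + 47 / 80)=1172271 / 70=16746.73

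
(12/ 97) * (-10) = -120/ 97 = -1.24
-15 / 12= -5 / 4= -1.25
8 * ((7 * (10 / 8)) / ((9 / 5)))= 350 / 9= 38.89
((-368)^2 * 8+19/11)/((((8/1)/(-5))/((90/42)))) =-893799825/616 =-1450973.74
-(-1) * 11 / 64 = 11 / 64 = 0.17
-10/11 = -0.91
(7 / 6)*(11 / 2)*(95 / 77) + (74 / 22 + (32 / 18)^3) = 542051 / 32076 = 16.90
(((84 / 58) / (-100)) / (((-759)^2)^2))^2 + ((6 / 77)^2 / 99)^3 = 0.00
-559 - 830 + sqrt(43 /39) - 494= -1883 + sqrt(1677) /39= -1881.95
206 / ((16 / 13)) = 1339 / 8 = 167.38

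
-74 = -74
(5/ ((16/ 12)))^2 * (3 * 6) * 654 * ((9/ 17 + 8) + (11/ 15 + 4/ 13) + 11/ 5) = 1722493755/ 884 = 1948522.35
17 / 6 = 2.83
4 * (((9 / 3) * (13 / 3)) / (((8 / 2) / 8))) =104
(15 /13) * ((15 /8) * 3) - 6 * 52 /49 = 627 /5096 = 0.12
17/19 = 0.89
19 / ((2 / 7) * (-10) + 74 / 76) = -5054 / 501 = -10.09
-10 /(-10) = 1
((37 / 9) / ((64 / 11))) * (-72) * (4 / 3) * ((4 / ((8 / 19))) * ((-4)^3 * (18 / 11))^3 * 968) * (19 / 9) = 1512629600256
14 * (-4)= -56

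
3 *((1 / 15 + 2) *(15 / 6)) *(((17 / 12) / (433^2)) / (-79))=-527 / 355479144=-0.00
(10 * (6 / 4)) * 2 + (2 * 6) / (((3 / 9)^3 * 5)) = 474 / 5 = 94.80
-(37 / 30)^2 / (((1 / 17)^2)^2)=-114340249 / 900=-127044.72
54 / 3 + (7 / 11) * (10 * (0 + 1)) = 268 / 11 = 24.36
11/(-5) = -11/5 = -2.20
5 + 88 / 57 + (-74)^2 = 312505 / 57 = 5482.54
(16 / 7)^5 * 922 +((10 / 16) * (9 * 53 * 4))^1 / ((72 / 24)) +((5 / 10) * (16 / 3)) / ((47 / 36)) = 91509205267 / 1579858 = 57922.42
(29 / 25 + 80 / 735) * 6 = 9326 / 1225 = 7.61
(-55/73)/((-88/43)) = 215/584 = 0.37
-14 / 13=-1.08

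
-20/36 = -5/9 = -0.56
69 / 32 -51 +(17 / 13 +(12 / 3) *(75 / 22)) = -155125 / 4576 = -33.90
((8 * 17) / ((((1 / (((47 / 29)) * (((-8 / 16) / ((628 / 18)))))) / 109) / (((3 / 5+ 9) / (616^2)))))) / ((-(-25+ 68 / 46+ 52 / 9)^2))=100757580993 / 3641840802406730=0.00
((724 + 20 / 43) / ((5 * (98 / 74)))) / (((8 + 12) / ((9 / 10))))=1296702 / 263375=4.92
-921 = -921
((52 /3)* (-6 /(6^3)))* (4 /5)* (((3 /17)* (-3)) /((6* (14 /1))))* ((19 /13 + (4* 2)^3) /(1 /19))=8455 /357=23.68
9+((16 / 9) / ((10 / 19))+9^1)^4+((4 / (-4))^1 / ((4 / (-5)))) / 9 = 385167668629 / 16402500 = 23482.25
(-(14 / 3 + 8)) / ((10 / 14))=-266 / 15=-17.73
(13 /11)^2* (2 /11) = 338 /1331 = 0.25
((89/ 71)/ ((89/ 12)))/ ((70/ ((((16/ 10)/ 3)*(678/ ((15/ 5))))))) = 3616/ 12425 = 0.29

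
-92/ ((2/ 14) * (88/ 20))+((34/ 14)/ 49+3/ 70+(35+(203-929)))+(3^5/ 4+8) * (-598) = -41949.77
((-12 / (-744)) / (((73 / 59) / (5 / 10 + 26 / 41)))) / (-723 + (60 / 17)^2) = -17051 / 819471428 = -0.00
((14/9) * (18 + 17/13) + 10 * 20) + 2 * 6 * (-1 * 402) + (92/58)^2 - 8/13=-451845434/98397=-4592.07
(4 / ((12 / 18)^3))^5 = 14348907 / 32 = 448403.34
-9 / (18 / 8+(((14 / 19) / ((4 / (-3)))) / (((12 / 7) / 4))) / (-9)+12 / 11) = -67716 / 26215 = -2.58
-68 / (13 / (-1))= 68 / 13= 5.23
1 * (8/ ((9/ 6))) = 16/ 3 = 5.33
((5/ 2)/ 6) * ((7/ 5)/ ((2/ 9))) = 21/ 8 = 2.62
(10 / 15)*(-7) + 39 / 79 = -989 / 237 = -4.17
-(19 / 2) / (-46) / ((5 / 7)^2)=931 / 2300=0.40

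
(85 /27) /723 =85 /19521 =0.00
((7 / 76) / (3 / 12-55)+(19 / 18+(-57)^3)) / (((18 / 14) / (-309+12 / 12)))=4984135292906 / 112347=44363759.54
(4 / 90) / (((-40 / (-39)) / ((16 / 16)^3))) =13 / 300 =0.04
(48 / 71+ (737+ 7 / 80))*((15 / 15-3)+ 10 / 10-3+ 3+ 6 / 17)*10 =-4773.76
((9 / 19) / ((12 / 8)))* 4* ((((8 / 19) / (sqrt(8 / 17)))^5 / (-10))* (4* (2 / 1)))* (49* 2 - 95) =-10653696* sqrt(34) / 235229405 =-0.26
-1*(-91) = 91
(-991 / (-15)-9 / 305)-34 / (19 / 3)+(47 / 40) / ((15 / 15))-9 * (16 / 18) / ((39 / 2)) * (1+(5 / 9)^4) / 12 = 2199540791693 / 35587651320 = 61.81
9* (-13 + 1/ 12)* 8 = -930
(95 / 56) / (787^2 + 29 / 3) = 285 / 104055616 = 0.00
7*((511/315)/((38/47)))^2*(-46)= -1895253521/1462050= -1296.30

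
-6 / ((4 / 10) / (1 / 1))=-15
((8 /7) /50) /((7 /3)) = 12 /1225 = 0.01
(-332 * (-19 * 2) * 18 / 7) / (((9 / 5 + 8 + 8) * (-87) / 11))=-230.44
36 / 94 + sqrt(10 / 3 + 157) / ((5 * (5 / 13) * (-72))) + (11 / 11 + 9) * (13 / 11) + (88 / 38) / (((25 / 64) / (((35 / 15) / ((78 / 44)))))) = 574771388 / 28732275-13 * sqrt(1443) / 5400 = 19.91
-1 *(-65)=65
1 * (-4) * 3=-12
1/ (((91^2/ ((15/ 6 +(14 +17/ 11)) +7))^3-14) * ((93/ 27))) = 501852453/ 62482251022129358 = 0.00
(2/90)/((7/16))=16/315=0.05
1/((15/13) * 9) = 13/135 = 0.10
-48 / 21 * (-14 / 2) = 16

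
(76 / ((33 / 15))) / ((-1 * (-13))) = 380 / 143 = 2.66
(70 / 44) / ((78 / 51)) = 595 / 572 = 1.04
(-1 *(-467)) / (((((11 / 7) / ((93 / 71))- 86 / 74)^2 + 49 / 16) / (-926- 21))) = -4105369651306896 / 28442070337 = -144341.45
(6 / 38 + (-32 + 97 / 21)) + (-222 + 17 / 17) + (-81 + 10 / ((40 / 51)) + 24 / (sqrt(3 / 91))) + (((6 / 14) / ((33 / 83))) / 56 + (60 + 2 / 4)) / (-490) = -38129041523 / 120434160 + 8 * sqrt(273) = -184.41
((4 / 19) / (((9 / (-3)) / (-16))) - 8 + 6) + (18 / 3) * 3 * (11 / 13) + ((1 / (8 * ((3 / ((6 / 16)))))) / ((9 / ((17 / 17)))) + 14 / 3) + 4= 3275383 / 142272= 23.02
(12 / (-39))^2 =16 / 169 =0.09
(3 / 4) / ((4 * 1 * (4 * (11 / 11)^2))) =3 / 64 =0.05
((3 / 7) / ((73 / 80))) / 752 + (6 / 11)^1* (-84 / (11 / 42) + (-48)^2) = 3143731047 / 2906057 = 1081.79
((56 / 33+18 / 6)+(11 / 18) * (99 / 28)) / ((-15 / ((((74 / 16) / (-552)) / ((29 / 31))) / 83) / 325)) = 1416545 / 88349184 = 0.02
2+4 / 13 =30 / 13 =2.31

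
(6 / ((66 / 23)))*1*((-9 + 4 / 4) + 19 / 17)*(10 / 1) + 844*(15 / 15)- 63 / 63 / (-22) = 261853 / 374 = 700.14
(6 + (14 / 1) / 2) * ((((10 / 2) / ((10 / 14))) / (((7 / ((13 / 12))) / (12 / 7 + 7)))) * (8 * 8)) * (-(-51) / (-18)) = -1402024 / 63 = -22254.35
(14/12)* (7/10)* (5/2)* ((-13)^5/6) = -18193357/144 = -126342.76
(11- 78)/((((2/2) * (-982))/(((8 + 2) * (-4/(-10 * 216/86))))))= 0.11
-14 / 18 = -7 / 9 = -0.78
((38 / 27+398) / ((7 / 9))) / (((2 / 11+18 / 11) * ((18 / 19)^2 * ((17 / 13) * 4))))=17396951 / 289170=60.16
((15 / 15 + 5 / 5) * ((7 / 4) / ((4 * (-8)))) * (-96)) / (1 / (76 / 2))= 399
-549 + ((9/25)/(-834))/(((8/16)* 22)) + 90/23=-958453719/1758350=-545.09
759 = 759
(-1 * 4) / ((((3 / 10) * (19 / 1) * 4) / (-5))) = 0.88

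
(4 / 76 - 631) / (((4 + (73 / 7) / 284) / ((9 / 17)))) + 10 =-72.75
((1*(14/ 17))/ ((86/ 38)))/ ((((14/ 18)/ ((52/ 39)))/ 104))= 47424/ 731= 64.88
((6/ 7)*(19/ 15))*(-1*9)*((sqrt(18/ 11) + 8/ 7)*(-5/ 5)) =2736/ 245 + 1026*sqrt(22)/ 385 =23.67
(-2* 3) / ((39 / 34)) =-68 / 13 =-5.23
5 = 5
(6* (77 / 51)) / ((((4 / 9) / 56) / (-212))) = -4113648 / 17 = -241979.29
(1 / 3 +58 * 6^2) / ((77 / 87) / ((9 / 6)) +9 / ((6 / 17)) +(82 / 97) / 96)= 80.02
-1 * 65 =-65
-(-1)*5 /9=5 /9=0.56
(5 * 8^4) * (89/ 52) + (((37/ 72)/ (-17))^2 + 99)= 684617009989/ 19476288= 35151.31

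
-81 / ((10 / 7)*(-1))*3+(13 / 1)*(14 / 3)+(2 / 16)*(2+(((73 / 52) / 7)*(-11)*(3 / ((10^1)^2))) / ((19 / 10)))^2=26546167454803 / 114794534400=231.25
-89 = -89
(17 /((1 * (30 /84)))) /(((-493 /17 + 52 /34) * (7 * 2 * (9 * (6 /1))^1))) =-289 /126090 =-0.00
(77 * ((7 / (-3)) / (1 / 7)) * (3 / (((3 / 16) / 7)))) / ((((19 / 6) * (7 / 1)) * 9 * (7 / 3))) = -17248 / 57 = -302.60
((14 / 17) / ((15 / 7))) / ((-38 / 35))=-343 / 969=-0.35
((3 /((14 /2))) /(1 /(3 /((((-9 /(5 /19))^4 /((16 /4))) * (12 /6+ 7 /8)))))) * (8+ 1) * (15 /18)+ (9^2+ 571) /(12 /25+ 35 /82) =718.99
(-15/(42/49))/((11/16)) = -280/11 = -25.45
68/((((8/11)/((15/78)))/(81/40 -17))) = -112013/416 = -269.26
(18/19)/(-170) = -0.01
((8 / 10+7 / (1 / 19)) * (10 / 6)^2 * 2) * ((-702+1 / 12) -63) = -10234585 / 18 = -568588.06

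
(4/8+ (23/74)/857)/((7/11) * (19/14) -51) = -349052/34975027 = -0.01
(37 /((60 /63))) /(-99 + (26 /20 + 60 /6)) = -777 /1754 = -0.44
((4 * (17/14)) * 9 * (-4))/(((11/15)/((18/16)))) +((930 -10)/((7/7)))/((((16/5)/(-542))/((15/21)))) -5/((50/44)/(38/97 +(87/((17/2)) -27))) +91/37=-374153221559/3355715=-111497.32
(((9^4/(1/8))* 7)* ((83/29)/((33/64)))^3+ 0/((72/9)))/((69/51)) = 34675075955294208/746620457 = 46442708.11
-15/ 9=-5/ 3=-1.67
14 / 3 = 4.67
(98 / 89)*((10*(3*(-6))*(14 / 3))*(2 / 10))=-16464 / 89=-184.99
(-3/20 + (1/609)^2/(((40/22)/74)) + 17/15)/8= 7294807/59340960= 0.12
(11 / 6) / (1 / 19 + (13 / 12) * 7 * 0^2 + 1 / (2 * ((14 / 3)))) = 2926 / 255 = 11.47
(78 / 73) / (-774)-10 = -10.00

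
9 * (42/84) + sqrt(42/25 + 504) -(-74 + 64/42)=7 * sqrt(258)/5 + 3233/42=99.46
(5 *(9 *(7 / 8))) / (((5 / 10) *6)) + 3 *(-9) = -111 / 8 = -13.88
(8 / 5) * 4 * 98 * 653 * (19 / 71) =38908352 / 355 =109600.99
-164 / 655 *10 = -2.50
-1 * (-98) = 98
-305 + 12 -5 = -298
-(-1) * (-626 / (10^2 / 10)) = -313 / 5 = -62.60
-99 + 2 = -97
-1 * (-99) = 99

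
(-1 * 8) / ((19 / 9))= -72 / 19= -3.79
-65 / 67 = -0.97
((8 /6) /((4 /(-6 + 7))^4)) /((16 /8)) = 0.00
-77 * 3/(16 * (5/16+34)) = -77/183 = -0.42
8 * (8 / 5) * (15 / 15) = 12.80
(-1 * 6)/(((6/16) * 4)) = -4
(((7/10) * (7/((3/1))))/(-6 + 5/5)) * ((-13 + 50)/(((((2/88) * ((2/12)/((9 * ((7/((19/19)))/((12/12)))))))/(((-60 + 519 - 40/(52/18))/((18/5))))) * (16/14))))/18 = -628344101/520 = -1208354.04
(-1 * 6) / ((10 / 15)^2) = -27 / 2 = -13.50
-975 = -975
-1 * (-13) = 13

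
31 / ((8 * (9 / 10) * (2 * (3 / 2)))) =155 / 108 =1.44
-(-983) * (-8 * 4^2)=-125824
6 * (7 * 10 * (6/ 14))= 180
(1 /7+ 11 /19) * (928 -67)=11808 /19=621.47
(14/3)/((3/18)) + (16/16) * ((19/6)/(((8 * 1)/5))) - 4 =1247/48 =25.98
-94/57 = -1.65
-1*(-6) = 6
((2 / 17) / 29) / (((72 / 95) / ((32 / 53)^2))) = 24320 / 12463533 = 0.00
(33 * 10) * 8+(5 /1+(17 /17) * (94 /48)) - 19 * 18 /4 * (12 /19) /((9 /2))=63239 /24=2634.96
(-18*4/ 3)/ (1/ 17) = -408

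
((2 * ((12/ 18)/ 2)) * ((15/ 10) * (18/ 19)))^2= 324/ 361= 0.90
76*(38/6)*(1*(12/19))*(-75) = -22800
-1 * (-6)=6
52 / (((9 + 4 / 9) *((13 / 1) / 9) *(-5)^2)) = 324 / 2125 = 0.15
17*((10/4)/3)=85/6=14.17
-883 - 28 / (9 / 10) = -8227 / 9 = -914.11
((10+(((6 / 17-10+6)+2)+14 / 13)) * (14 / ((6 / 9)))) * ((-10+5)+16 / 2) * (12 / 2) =787752 / 221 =3564.49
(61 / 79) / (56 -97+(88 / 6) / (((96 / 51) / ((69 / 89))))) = -43432 / 1966389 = -0.02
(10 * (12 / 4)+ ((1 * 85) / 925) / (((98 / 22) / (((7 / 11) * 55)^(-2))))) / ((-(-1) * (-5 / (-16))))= 5330222992 / 55523125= 96.00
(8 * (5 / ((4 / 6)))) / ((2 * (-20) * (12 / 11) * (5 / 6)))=-33 / 20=-1.65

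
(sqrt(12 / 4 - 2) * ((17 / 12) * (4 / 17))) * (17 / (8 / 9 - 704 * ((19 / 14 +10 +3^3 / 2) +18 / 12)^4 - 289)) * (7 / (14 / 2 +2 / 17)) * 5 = -72858345 / 888354668823589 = -0.00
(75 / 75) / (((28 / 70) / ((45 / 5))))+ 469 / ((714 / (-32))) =151 / 102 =1.48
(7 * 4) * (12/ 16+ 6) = 189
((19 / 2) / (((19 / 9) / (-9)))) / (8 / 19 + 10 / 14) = -35.67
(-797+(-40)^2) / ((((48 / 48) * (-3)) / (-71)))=57013 / 3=19004.33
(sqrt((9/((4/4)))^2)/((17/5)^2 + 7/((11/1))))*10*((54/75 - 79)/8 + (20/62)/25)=-232485/3224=-72.11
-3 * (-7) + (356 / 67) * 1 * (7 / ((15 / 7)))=38549 / 1005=38.36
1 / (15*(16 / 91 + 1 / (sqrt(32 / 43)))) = -46592 / 5218365 + 33124*sqrt(86) / 5218365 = 0.05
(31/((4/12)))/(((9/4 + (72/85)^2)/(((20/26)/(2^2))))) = 2239750/371631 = 6.03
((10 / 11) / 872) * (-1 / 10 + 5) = 49 / 9592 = 0.01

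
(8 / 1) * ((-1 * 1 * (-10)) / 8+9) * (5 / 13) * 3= 1230 / 13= 94.62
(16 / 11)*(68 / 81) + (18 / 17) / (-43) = 1.20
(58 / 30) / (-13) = -29 / 195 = -0.15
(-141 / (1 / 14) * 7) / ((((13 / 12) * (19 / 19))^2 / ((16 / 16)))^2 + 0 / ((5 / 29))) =-286530048 / 28561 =-10032.21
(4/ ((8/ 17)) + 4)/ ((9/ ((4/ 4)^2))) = 25/ 18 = 1.39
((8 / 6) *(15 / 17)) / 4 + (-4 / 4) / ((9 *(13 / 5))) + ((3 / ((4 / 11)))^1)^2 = 2174021 / 31824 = 68.31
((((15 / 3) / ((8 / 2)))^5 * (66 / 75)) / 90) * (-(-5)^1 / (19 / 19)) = 1375 / 9216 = 0.15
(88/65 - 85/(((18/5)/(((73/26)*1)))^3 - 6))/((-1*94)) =-285319703209/1156375654980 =-0.25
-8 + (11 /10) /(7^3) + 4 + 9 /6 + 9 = 11153 /1715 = 6.50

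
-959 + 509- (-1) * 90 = -360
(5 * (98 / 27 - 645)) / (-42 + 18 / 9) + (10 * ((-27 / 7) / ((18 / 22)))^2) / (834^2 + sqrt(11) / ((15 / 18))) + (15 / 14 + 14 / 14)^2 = 300341347309836883 / 3555916396033176 - 9075 * sqrt(11) / 16462575907561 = 84.46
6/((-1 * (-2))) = 3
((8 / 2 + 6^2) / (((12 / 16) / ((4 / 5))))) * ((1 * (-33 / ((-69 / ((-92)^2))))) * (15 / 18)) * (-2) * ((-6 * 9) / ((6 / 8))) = 20725760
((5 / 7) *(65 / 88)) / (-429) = -25 / 20328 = -0.00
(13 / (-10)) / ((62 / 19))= -247 / 620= -0.40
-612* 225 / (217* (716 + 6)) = -68850 / 78337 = -0.88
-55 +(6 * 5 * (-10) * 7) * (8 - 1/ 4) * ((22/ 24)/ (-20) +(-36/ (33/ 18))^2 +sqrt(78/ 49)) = -12147884745/ 1936 - 2325 * sqrt(78) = -6295267.70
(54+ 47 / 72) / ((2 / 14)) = 27545 / 72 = 382.57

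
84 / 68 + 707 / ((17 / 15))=10626 / 17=625.06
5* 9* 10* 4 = 1800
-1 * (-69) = 69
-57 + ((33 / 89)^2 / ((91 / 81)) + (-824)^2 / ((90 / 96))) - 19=7829793511171 / 10812165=724165.19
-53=-53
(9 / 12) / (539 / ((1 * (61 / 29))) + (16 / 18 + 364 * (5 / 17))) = 27999 / 13596076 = 0.00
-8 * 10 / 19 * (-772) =61760 / 19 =3250.53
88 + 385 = 473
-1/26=-0.04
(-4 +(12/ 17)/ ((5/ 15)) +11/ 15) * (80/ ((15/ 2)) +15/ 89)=-847649/ 68085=-12.45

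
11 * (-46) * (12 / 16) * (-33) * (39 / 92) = 42471 / 8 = 5308.88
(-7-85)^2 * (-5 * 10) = -423200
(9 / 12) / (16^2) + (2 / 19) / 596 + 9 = 26099501 / 2898944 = 9.00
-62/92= -0.67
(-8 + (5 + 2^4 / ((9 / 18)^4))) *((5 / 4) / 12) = 1265 / 48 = 26.35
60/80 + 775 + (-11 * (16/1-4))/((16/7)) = 718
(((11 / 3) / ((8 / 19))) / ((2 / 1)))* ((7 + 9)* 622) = 129998 / 3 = 43332.67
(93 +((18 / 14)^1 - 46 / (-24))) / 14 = 8081 / 1176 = 6.87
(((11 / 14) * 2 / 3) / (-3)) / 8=-11 / 504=-0.02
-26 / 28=-0.93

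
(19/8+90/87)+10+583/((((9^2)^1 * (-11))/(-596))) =7580407/18792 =403.38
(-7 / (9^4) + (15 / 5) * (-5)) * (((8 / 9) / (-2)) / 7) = 393688 / 413343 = 0.95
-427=-427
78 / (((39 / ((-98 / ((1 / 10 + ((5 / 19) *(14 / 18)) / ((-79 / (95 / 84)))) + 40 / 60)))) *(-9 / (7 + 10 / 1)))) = 15793680 / 32581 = 484.75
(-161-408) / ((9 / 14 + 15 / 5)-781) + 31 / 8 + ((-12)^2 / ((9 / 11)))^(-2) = 4.61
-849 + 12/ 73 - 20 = -63425/ 73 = -868.84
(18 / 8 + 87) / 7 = 51 / 4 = 12.75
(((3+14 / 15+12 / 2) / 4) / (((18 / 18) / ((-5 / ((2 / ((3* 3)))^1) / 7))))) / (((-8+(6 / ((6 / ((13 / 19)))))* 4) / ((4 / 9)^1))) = 2831 / 4200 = 0.67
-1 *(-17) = 17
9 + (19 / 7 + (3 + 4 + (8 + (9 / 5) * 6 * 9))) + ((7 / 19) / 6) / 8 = 3955589 / 31920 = 123.92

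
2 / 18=1 / 9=0.11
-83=-83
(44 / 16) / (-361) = -11 / 1444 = -0.01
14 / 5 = 2.80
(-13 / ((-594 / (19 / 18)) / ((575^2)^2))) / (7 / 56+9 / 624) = 18112346545.76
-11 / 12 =-0.92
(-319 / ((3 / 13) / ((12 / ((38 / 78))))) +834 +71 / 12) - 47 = -7582399 / 228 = -33256.14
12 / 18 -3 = -7 / 3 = -2.33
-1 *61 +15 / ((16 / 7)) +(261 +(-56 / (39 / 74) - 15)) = 53231 / 624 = 85.31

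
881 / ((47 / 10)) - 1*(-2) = 8904 / 47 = 189.45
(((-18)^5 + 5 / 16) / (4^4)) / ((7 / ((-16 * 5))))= 151165415 / 1792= 84355.70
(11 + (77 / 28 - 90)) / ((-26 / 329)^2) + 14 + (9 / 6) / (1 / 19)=-32898585 / 2704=-12166.64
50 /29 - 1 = 0.72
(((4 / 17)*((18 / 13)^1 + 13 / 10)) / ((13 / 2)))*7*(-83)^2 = 67319308 / 14365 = 4686.34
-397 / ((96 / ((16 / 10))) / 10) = -397 / 6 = -66.17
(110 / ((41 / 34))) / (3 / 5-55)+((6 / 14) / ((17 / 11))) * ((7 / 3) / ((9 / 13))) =-18623 / 25092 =-0.74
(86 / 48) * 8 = 43 / 3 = 14.33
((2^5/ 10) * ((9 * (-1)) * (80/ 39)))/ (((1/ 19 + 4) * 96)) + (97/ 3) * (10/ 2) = 485029/ 3003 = 161.51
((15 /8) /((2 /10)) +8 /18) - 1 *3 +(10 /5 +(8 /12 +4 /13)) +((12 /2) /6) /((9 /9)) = 10103 /936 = 10.79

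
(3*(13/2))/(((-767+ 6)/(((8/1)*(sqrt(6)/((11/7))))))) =-1092*sqrt(6)/8371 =-0.32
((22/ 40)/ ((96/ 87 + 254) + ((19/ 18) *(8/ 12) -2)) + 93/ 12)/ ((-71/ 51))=-785703909/ 141099010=-5.57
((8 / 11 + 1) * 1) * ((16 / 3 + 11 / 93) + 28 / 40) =36233 / 3410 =10.63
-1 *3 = -3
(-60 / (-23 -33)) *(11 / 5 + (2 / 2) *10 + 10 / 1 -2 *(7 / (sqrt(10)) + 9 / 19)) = 6057 / 266 -3 *sqrt(10) / 2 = 18.03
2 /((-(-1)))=2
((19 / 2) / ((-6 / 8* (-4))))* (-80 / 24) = -95 / 9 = -10.56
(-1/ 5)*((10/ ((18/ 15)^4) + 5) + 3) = -8309/ 3240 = -2.56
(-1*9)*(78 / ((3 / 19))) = -4446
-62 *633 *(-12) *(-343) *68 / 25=-10984484448 / 25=-439379377.92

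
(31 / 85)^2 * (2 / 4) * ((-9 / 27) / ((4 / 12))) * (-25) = 961 / 578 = 1.66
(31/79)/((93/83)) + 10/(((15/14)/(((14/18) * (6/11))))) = 33707/7821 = 4.31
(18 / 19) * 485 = 8730 / 19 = 459.47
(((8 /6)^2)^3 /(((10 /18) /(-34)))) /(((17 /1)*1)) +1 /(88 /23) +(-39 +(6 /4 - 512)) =-20295761 /35640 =-569.47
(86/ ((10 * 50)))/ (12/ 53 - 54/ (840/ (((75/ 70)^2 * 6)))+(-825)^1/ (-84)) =3126788/ 174610375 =0.02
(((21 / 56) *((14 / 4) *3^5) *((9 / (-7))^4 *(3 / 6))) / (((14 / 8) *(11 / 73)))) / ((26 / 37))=12918799269 / 5493488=2351.66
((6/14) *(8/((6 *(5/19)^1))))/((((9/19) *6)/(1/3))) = 722/2835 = 0.25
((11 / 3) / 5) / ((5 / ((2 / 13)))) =22 / 975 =0.02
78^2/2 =3042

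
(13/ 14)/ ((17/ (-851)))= -11063/ 238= -46.48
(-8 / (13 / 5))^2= 1600 / 169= 9.47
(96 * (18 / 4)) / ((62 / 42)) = 9072 / 31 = 292.65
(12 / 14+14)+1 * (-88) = -512 / 7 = -73.14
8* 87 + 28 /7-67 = 633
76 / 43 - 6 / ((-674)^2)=17262359 / 9766934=1.77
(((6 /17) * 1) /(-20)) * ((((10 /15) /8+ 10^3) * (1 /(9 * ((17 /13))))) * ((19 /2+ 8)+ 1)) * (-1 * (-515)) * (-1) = 594565543 /41616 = 14286.95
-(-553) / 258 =553 / 258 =2.14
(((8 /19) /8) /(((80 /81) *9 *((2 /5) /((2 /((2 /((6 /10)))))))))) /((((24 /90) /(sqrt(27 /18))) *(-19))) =-0.00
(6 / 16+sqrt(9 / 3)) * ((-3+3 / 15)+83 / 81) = -719 * sqrt(3) / 405 -719 / 1080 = -3.74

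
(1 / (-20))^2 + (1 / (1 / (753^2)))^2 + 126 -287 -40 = 128599682352001 / 400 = 321499205880.00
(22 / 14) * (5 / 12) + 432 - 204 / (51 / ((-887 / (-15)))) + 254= 63017 / 140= 450.12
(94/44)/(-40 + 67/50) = -1175/21263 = -0.06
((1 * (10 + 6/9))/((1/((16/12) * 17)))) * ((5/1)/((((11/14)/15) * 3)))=761600/99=7692.93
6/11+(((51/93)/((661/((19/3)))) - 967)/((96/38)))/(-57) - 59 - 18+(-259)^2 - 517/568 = 231638011346795/3456749736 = 67010.35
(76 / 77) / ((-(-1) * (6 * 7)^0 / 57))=4332 / 77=56.26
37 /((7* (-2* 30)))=-37 /420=-0.09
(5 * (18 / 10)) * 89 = 801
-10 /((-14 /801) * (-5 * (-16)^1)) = 7.15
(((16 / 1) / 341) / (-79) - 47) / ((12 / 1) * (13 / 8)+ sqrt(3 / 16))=-131679496 / 54605353+ 5064596 * sqrt(3) / 163816059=-2.36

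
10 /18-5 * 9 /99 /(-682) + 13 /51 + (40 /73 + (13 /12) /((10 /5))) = 637049405 /335159352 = 1.90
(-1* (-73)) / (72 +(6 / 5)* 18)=365 / 468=0.78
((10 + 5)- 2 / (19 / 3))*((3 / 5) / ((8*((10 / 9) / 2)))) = 7533 / 3800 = 1.98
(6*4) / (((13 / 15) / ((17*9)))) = 55080 / 13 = 4236.92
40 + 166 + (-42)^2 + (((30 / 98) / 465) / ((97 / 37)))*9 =1970.00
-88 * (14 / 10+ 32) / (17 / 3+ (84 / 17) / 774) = -976616 / 1885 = -518.10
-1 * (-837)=837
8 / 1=8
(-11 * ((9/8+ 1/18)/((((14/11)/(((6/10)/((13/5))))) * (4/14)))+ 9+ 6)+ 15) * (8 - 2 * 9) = 987425/624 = 1582.41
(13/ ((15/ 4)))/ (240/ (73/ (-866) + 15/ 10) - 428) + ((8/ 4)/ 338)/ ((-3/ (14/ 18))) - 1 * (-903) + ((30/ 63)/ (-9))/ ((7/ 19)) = 3075392086603/ 3406347945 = 902.84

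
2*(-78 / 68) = -39 / 17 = -2.29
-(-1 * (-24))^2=-576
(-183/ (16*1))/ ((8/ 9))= -1647/ 128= -12.87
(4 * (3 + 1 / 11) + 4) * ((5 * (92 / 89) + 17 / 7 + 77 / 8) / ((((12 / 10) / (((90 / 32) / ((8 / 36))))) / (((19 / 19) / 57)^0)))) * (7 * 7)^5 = 105211462651666875 / 125312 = 839596069424.05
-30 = -30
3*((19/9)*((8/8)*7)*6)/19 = 14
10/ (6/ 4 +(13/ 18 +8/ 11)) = 495/ 146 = 3.39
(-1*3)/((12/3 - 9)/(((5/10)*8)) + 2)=-4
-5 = -5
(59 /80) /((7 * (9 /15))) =59 /336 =0.18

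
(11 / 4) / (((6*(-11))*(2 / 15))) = -5 / 16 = -0.31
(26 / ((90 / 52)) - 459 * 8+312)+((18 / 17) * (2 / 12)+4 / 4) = -2558008 / 765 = -3343.80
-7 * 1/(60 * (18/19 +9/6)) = -0.05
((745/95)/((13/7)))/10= 1043/2470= 0.42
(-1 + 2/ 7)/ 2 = -5/ 14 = -0.36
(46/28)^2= 529/196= 2.70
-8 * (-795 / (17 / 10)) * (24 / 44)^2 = 2289600 / 2057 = 1113.08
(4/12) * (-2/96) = -1/144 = -0.01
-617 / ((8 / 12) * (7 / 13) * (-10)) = 24063 / 140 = 171.88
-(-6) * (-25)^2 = 3750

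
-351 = -351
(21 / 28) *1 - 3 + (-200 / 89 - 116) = -120.50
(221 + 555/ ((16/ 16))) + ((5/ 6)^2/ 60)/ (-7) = 2346619/ 3024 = 776.00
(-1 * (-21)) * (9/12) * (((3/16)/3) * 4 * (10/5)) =63/8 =7.88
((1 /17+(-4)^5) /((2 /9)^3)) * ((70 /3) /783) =-5483205 /1972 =-2780.53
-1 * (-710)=710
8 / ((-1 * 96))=-1 / 12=-0.08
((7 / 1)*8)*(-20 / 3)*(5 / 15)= -1120 / 9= -124.44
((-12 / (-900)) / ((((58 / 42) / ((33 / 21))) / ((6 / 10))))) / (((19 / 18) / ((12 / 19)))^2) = 1539648 / 472413625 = 0.00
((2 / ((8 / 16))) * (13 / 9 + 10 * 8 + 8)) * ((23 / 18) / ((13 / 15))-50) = -6093850 / 351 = -17361.40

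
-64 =-64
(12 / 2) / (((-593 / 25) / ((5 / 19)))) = -750 / 11267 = -0.07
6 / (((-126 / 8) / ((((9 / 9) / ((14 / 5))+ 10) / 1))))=-580 / 147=-3.95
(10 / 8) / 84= 5 / 336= 0.01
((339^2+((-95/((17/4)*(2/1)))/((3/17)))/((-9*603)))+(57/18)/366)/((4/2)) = 456531108175/7945128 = 57460.51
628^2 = 394384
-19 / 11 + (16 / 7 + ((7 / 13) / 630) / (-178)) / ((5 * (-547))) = -75792269983 / 43858514700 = -1.73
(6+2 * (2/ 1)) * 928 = 9280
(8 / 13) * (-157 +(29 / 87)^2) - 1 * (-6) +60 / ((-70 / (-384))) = 238.60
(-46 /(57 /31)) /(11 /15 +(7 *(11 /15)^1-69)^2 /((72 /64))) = -962550 /139528343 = -0.01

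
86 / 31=2.77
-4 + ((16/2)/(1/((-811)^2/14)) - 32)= 2630632/7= 375804.57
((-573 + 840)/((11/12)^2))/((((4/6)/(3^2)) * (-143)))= -519048/17303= -30.00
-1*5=-5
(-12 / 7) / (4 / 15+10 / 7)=-90 / 89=-1.01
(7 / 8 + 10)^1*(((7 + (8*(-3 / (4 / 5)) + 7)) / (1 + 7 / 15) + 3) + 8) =87 / 88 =0.99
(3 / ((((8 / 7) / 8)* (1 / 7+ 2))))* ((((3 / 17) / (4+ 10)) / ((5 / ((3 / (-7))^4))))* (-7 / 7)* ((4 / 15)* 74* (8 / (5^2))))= -95904 / 18221875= -0.01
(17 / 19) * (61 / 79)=1037 / 1501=0.69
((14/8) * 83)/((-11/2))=-581/22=-26.41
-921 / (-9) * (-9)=-921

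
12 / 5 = 2.40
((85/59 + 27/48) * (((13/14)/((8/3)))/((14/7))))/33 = 24583/2326016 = 0.01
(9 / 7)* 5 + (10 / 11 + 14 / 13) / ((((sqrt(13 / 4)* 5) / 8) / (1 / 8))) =568* sqrt(13) / 9295 + 45 / 7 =6.65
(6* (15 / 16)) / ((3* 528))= 5 / 1408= 0.00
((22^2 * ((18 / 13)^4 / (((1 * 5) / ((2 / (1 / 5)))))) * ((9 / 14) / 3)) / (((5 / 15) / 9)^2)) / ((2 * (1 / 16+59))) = 32923832832 / 6997445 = 4705.12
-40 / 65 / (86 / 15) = -60 / 559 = -0.11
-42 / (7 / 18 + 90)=-756 / 1627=-0.46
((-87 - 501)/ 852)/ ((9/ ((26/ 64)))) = -637/ 20448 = -0.03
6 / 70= 3 / 35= 0.09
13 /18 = 0.72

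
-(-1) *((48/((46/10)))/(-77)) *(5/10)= -120/1771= -0.07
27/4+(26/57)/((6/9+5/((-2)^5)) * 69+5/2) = 1860901/275196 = 6.76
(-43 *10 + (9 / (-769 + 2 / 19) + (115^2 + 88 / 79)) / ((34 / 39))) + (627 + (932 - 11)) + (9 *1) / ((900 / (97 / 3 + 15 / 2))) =191759073031193 / 11771932200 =16289.52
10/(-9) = -10/9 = -1.11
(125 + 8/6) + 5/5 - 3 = 373/3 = 124.33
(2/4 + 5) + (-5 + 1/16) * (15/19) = 487/304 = 1.60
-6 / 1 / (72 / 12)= -1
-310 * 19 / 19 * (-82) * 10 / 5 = 50840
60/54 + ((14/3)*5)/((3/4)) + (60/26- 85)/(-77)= 299965/9009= 33.30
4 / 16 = 1 / 4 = 0.25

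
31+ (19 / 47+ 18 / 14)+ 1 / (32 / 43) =34.03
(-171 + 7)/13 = -164/13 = -12.62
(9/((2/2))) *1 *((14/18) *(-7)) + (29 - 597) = -617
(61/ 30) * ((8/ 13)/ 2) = 122/ 195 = 0.63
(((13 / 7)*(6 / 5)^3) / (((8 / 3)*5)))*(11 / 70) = 11583 / 306250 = 0.04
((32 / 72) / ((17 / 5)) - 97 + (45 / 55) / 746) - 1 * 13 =-137941483 / 1255518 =-109.87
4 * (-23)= -92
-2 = -2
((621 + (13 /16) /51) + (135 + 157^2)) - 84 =20661949 /816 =25321.02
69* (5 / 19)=345 / 19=18.16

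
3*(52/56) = 39/14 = 2.79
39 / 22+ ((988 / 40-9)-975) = -52664 / 55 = -957.53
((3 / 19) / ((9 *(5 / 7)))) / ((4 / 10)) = 7 / 114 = 0.06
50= 50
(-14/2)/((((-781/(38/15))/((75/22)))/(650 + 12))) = 440230/8591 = 51.24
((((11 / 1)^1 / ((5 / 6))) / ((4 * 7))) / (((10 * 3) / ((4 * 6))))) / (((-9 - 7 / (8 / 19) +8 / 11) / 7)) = -5808 / 54775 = -0.11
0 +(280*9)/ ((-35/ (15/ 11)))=-98.18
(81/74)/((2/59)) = 4779/148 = 32.29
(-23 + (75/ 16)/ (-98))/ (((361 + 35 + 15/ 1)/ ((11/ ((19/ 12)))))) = -0.39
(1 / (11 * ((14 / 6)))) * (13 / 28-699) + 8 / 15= -862907 / 32340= -26.68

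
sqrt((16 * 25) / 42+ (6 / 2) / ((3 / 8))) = 4 * sqrt(483) / 21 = 4.19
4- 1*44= -40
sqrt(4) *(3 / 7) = 6 / 7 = 0.86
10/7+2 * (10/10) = 24/7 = 3.43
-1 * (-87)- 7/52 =4517/52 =86.87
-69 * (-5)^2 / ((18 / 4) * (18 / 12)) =-2300 / 9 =-255.56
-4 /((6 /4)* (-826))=4 /1239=0.00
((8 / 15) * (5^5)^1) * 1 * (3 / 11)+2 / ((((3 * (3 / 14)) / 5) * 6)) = 135770 / 297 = 457.14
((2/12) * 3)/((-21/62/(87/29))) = -31/7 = -4.43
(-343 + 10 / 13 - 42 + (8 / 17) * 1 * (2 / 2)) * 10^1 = -848110 / 221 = -3837.60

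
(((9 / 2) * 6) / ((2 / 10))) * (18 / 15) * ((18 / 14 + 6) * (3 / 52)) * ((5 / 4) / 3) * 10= 103275 / 364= 283.72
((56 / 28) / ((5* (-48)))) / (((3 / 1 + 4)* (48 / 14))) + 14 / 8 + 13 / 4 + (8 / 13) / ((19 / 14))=3879113 / 711360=5.45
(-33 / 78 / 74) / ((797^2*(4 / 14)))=-77 / 2444284232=-0.00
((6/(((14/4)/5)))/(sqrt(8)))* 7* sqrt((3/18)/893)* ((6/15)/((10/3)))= 0.03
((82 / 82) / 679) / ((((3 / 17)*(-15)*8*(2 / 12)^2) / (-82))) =697 / 3395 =0.21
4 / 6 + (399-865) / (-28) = 727 / 42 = 17.31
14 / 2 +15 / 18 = 47 / 6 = 7.83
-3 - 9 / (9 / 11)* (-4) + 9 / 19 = 788 / 19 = 41.47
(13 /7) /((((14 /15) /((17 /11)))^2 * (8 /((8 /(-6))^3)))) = -187850 /124509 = -1.51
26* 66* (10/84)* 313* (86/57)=38492740/399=96473.03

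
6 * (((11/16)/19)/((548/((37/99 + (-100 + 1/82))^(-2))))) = 543690873/13617694806896536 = 0.00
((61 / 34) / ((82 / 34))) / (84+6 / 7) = 427 / 48708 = 0.01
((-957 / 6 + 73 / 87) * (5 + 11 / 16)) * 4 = -2512237 / 696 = -3609.54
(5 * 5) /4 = 25 /4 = 6.25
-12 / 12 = -1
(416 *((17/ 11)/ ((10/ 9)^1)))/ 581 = 1.00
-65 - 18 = -83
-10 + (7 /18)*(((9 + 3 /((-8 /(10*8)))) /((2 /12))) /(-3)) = 19 /3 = 6.33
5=5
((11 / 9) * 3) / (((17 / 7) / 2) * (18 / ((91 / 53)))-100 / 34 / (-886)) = 4797247 / 16659492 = 0.29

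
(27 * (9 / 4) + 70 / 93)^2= 523448641 / 138384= 3782.58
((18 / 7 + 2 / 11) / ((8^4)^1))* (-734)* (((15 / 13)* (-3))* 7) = 875295 / 73216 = 11.95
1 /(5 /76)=76 /5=15.20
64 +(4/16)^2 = 1025/16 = 64.06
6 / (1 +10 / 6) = 9 / 4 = 2.25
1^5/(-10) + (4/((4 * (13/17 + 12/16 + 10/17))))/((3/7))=4331/4290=1.01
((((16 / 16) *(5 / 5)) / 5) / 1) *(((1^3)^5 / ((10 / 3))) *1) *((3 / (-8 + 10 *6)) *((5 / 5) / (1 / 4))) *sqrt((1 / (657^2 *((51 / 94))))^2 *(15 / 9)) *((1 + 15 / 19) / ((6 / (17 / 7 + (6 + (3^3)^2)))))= 242614 *sqrt(15) / 55974084075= 0.00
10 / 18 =5 / 9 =0.56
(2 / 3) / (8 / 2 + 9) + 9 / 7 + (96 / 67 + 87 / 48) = 1341047 / 292656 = 4.58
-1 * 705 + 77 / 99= -6338 / 9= -704.22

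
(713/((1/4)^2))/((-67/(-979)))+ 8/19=212200744/1273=166693.44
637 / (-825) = -637 / 825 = -0.77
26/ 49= 0.53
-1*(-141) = 141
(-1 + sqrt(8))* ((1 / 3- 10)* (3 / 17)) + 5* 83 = 7084 / 17- 58* sqrt(2) / 17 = 411.88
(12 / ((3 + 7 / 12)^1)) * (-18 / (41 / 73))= -107.33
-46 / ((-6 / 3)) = 23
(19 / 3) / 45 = 19 / 135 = 0.14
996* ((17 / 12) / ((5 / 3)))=4233 / 5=846.60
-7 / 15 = -0.47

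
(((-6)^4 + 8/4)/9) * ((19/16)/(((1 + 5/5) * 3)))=12331/432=28.54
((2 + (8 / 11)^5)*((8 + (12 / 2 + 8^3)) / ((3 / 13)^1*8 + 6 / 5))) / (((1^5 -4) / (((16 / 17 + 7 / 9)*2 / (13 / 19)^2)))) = -9845674548700 / 10570904487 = -931.39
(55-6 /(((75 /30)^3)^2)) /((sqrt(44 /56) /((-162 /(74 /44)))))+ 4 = 4-278313084 * sqrt(154) /578125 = -5970.10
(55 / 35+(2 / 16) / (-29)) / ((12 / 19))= 48355 / 19488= 2.48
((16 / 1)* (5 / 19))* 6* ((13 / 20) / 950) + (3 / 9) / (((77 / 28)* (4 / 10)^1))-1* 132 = -39217502 / 297825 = -131.68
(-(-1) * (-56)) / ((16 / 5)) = -35 / 2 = -17.50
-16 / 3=-5.33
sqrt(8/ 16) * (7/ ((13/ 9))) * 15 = 945 * sqrt(2)/ 26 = 51.40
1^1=1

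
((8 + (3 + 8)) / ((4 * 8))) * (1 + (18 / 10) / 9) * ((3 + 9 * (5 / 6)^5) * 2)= 108623 / 11520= 9.43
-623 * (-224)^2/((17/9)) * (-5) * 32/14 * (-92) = -295805583360/17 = -17400328432.94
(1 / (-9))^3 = -1 / 729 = -0.00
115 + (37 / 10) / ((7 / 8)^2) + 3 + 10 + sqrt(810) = 9 * sqrt(10) + 32544 / 245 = 161.29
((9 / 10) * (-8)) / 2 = -18 / 5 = -3.60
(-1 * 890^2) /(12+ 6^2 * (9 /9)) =-198025 /12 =-16502.08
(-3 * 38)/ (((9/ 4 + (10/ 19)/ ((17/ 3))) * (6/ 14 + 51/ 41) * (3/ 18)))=-1761319/ 10090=-174.56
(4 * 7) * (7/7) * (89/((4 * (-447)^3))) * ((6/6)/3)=-623/267943869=-0.00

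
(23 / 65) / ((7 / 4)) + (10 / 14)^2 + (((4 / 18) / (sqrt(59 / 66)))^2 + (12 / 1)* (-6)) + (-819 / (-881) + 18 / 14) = -308501516873 / 4469934105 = -69.02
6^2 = 36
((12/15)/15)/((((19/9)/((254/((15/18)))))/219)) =4005072/2375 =1686.35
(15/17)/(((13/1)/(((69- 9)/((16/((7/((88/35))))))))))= 55125/77792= 0.71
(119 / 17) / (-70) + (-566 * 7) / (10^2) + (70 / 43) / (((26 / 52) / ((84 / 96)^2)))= -640309 / 17200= -37.23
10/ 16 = 5/ 8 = 0.62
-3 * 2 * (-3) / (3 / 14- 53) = -252 / 739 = -0.34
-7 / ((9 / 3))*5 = -35 / 3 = -11.67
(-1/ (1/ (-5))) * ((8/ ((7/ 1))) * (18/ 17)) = 720/ 119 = 6.05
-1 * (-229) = 229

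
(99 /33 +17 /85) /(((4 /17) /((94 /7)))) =6392 /35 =182.63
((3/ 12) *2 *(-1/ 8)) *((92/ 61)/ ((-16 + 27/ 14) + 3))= 161/ 18910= 0.01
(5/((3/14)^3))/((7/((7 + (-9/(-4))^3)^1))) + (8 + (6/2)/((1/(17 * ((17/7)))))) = 2217923/1512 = 1466.88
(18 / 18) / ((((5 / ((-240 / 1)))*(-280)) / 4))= 24 / 35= 0.69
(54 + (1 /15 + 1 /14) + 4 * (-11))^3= 9649992689 /9261000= 1042.00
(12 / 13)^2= 144 / 169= 0.85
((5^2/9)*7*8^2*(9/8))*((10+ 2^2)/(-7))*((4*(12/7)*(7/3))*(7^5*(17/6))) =-6400105600/3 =-2133368533.33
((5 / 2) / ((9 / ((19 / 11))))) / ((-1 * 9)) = -95 / 1782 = -0.05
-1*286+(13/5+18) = -265.40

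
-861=-861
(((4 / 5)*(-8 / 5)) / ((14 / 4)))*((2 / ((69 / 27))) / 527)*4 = -0.00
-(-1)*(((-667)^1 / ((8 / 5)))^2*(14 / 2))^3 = 471920832795365743234375 / 262144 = 1800235110455954525.89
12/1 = 12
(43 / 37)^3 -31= -1490736 / 50653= -29.43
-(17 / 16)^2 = -1.13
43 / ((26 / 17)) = 28.12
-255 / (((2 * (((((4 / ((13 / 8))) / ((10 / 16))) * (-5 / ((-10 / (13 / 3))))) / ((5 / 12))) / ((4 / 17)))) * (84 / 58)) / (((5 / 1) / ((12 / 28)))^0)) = -3625 / 3584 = -1.01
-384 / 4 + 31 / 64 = -6113 / 64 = -95.52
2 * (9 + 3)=24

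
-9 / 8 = -1.12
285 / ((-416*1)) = -285 / 416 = -0.69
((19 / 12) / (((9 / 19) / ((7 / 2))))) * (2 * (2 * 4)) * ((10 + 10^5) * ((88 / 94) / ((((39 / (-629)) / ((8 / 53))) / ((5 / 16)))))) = -34972122862600 / 2623023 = -13332754.94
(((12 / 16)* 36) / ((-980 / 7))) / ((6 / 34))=-153 / 140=-1.09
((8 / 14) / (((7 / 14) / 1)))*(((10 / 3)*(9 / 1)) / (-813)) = -80 / 1897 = -0.04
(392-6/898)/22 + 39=561247/9878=56.82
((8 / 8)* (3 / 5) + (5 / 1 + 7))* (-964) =-60732 / 5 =-12146.40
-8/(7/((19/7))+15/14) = -2128/971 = -2.19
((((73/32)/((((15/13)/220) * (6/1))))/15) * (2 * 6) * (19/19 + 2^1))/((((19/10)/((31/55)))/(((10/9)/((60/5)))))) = 29419/6156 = 4.78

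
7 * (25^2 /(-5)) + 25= -850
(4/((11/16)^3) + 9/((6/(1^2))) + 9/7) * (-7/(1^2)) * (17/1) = -4781845/2662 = -1796.34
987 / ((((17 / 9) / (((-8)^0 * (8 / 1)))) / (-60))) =-4263840 / 17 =-250814.12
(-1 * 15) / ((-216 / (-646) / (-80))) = 3588.89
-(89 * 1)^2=-7921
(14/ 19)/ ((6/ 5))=35/ 57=0.61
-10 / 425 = -2 / 85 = -0.02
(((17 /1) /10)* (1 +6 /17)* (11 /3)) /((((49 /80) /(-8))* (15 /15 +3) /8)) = -32384 /147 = -220.30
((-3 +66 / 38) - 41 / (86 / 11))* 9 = -95697 / 1634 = -58.57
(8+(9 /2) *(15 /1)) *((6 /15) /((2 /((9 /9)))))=151 /10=15.10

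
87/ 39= 29/ 13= 2.23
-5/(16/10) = -25/8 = -3.12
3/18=1/6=0.17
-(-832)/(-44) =-208/11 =-18.91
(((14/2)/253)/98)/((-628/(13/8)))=-13/17795008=-0.00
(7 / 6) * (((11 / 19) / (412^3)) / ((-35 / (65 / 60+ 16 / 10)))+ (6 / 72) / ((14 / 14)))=77510767943 / 797253619200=0.10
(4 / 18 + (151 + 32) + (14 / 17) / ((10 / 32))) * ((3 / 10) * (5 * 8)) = 568724 / 255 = 2230.29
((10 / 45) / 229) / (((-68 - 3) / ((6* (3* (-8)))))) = 32 / 16259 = 0.00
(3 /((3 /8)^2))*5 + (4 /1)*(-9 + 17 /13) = 2960 /39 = 75.90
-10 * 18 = -180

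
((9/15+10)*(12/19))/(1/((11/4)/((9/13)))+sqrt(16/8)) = -1637064/1881095+6502782*sqrt(2)/1881095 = 4.02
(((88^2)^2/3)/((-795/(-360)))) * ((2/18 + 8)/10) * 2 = 35022209024/2385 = 14684364.37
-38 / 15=-2.53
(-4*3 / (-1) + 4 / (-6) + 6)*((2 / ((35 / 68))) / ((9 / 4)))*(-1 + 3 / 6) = -14144 / 945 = -14.97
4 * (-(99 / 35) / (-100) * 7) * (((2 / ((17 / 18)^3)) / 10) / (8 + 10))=32076 / 3070625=0.01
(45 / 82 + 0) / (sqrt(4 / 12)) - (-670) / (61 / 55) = 45 *sqrt(3) / 82 + 36850 / 61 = 605.05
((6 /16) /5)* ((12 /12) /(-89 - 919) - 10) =-10081 /13440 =-0.75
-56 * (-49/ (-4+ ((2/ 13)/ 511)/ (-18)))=-164055528/ 239149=-686.00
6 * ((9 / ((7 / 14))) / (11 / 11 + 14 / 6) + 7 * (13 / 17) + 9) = 10074 / 85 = 118.52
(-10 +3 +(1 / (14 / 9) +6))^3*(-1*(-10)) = -625 / 1372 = -0.46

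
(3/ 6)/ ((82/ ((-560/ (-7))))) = 20/ 41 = 0.49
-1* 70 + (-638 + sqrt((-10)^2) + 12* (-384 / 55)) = -42998 / 55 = -781.78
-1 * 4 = -4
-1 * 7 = -7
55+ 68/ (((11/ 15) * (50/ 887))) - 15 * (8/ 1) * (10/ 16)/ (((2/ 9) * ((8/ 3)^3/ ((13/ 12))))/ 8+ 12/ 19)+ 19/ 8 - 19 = 1616.26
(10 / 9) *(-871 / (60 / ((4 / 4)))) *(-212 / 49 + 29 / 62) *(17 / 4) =173582461 / 656208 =264.52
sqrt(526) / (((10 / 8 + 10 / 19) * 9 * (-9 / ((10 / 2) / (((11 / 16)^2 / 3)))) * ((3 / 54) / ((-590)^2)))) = -13545267200 * sqrt(526) / 9801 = -31696408.80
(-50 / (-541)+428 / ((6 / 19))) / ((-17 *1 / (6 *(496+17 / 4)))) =-239312.38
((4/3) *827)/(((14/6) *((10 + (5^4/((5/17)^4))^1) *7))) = 3308/4093019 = 0.00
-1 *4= -4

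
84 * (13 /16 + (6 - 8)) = -399 /4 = -99.75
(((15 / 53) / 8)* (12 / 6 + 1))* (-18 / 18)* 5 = -225 / 424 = -0.53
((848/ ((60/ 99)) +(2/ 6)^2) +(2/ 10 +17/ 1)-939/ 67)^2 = 17880432132676/ 9090225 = 1966995.55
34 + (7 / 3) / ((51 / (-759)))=-37 / 51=-0.73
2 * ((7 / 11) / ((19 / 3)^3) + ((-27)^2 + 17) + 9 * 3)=116644532 / 75449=1546.01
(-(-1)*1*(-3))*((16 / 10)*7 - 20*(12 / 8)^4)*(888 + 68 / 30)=12025277 / 50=240505.54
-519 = -519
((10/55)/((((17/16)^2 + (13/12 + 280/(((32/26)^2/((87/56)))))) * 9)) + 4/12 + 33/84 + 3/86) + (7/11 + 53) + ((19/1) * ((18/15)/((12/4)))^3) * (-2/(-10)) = 75388796966479/1379718532500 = 54.64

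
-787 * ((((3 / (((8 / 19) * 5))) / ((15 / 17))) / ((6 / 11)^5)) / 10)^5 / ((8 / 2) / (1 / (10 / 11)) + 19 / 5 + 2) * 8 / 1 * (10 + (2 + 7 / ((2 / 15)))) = -18018484.82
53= 53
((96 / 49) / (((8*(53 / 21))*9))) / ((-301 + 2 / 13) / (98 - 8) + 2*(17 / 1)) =4680 / 13307399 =0.00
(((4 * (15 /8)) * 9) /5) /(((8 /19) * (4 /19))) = 9747 /64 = 152.30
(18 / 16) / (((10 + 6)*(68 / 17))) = 9 / 512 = 0.02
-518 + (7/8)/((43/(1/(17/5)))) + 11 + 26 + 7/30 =-42172327/87720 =-480.76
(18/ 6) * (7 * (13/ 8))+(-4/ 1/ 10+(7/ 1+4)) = 1789/ 40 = 44.72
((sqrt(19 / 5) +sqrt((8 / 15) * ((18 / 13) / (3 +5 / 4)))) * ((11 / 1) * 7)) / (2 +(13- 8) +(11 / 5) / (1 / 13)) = 308 * sqrt(3315) / 19669 +77 * sqrt(95) / 178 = 5.12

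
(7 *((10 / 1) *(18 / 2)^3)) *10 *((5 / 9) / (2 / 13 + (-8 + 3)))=-58500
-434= -434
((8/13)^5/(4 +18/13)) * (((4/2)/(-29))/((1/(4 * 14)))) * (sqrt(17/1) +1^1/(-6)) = 131072/12424035-262144 * sqrt(17)/4141345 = -0.25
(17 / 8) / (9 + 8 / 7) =119 / 568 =0.21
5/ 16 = 0.31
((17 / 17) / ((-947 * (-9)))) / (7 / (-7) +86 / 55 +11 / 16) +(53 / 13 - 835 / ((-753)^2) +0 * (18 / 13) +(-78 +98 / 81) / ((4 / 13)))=-245.49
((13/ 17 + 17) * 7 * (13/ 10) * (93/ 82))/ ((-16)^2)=1277913/ 1784320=0.72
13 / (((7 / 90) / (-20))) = -23400 / 7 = -3342.86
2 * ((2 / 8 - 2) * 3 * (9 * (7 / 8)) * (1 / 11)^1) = -1323 / 176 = -7.52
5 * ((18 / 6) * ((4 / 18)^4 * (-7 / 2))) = -280 / 2187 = -0.13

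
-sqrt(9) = -3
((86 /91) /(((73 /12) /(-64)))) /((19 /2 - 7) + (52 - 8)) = -44032 /205933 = -0.21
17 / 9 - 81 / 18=-47 / 18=-2.61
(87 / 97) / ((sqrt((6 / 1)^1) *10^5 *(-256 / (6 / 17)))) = -87 *sqrt(6) / 42214400000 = -0.00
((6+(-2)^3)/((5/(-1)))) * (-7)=-14/5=-2.80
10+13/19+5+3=355/19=18.68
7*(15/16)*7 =735/16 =45.94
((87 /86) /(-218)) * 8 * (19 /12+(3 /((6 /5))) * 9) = -8381 /9374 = -0.89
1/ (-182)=-1/ 182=-0.01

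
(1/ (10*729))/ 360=1/ 2624400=0.00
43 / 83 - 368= -367.48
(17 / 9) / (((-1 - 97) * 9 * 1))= -17 / 7938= -0.00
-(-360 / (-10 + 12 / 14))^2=-1550.39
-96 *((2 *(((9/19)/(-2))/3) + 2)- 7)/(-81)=-6.11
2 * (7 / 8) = 7 / 4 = 1.75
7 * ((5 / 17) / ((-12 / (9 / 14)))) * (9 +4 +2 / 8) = -795 / 544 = -1.46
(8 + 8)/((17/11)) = 176/17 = 10.35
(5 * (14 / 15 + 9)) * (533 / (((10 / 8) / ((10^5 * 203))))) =1289732080000 / 3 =429910693333.33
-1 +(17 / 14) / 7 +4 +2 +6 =11.17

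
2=2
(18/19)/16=9/152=0.06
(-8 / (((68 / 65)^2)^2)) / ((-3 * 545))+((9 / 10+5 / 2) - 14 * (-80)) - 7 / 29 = 142332505088477 / 126724742880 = 1123.16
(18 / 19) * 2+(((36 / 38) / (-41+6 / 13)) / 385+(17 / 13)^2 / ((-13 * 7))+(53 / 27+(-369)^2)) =31137500187170389 / 228675041595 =136164.84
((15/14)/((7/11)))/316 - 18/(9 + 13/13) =-277887/154840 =-1.79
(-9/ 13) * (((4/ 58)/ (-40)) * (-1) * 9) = -81/ 7540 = -0.01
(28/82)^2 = 196/1681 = 0.12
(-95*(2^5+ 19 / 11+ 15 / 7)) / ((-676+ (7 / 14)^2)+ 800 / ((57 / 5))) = 59824920 / 10631467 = 5.63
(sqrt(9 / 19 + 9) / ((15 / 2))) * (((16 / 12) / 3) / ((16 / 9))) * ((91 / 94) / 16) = 91 * sqrt(95) / 142880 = 0.01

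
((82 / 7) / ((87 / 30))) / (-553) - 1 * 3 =-337597 / 112259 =-3.01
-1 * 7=-7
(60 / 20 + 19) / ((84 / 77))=121 / 6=20.17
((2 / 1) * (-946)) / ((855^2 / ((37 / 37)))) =-0.00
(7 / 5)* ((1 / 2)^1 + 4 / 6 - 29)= -1169 / 30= -38.97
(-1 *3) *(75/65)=-45/13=-3.46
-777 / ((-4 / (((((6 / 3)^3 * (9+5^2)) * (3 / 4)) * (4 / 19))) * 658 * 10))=5661 / 4465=1.27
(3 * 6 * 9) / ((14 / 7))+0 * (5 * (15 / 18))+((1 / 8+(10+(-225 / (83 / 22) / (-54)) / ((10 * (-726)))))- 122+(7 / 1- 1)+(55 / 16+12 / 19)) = -51972905 / 2497968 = -20.81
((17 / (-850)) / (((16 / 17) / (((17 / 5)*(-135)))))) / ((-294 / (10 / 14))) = -2601 / 109760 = -0.02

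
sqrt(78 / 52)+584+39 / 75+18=sqrt(6) / 2+15063 / 25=603.74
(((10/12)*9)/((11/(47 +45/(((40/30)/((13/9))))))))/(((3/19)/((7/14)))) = 36385/176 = 206.73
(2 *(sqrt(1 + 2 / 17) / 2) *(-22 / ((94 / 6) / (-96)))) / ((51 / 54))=114048 *sqrt(323) / 13583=150.90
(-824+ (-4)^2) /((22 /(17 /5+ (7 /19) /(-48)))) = -1562369 /12540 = -124.59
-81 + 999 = 918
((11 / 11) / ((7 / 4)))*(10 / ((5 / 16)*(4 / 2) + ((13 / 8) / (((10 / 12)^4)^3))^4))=1136868377216160297393798828125000000 / 8767336311108200527960097482579830269411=0.00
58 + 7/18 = 1051/18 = 58.39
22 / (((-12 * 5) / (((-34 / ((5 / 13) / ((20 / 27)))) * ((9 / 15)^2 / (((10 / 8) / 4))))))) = 155584 / 5625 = 27.66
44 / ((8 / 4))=22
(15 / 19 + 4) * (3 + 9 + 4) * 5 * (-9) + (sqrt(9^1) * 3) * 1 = -65349 / 19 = -3439.42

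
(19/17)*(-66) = -1254/17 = -73.76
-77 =-77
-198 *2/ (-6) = 66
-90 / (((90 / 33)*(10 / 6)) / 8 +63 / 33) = -3960 / 109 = -36.33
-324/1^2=-324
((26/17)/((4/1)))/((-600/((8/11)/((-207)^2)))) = -13/1201914450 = -0.00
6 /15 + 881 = 4407 /5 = 881.40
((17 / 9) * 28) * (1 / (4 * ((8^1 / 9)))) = 119 / 8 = 14.88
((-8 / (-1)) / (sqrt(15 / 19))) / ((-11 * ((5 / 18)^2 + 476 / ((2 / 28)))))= -864 * sqrt(285) / 118753855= -0.00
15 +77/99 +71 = 781/9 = 86.78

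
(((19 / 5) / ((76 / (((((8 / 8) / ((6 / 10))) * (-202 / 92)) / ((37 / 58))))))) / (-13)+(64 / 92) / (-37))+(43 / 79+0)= 5742715 / 10487724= 0.55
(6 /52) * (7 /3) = 7 /26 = 0.27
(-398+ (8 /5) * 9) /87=-1918 /435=-4.41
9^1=9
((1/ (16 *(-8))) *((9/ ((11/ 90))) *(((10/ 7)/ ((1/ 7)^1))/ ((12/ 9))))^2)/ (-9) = 264.76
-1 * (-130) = 130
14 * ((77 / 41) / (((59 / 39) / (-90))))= -3783780 / 2419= -1564.19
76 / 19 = 4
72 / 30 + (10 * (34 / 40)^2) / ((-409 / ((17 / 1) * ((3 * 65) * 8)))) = -953127 / 2045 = -466.08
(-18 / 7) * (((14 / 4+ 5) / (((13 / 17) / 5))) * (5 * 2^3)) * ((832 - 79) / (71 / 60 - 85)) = 23502636000 / 457639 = 51356.28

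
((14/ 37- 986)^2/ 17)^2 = 3265450053.98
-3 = -3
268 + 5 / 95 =5093 / 19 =268.05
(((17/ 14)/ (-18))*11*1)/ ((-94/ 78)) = 2431/ 3948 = 0.62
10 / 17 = 0.59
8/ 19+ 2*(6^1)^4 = 49256/ 19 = 2592.42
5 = 5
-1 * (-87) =87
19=19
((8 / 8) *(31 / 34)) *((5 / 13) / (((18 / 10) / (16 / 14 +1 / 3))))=24025 / 83538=0.29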